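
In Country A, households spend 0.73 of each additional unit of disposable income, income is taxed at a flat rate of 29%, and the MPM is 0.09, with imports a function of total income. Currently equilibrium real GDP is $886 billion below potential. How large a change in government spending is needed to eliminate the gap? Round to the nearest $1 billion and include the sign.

+$507 billion

Spending multiplier = 1/(1 − c(1−t) + m) = 1/(1 − 0.73×0.71 + 0.09) = 1/0.5717 ≈ 1.749.
Need ΔY = +$886 billion, so ΔG = ΔY/k = (+$886 billion) × 0.5717 ≈ +$507 billion.
The government should increase government spending by $507 billion.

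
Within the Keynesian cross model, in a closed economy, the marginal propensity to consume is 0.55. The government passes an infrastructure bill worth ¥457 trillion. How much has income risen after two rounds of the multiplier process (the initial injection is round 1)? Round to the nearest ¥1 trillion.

¥708 trillion

Round 1 adds ΔG = ¥457 trillion; each later round is MPC = 0.55 times the previous.
After 2 rounds: 457 + 251.35 = ΔG·(1 − c^2)/(1 − c) = 457 × (1 − 0.3025)/0.45 ≈ ¥708 trillion.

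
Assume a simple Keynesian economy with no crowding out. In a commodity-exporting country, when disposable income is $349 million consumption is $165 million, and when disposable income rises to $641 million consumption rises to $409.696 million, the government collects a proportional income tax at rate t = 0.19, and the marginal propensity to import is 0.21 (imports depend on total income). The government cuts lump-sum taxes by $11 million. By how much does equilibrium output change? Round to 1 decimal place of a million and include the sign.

+$17.4 million

MPC = ΔC/ΔYd = (409.696 − 165)/(641 − 349) = 244.696/292 = 0.838.
A lump-sum tax change of −$11 million shifts disposable income by +$11 million; first-round consumption changes by −c × ΔT = −0.838 × (−$11 million) = +$9.218 million.
Expenditure multiplier = 1/(1 − c(1−t) + m) = 1/(1 − 0.838×0.81 + 0.21) = 1/0.53122 ≈ 1.882.
The tax multiplier is −c × k ≈ −1.578, so ΔY = k × (−c·ΔT) = (+$9.218 million) / 0.53122 ≈ +$17.4 million.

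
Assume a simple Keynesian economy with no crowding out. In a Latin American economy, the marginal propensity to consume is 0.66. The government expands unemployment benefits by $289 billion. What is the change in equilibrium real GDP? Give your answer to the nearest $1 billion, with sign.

The transfer change shifts disposable income by +$289 billion, so first-round consumption changes by c·ΔTR = 0.66 × (+$289 billion) = +$190.74 billion.
Expenditure multiplier = 1/(1 − MPC) = 1/(1 − 0.66) = 1/0.34 ≈ 2.941.
The transfer multiplier is c × k ≈ 1.941, so ΔY = k × (c·ΔTR) = (+$190.74 billion) / 0.34 = +$561 billion.

+$561 billion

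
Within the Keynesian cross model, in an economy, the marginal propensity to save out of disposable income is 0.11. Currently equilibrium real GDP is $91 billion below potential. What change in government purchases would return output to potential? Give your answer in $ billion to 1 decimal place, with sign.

MPC = 1 − MPS = 1 − 0.11 = 0.89.
Spending multiplier = 1/(1 − MPC) = 1/(1 − 0.89) = 1/0.11 ≈ 9.091.
Need ΔY = +$91 billion, so ΔG = ΔY/k = (+$91 billion) × 0.11 ≈ +$10 billion.
The government should increase government purchases by $10 billion.

+$10.0 billion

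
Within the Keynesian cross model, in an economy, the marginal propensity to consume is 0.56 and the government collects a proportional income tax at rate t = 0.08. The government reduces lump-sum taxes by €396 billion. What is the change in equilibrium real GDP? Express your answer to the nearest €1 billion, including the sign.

+€457 billion

A lump-sum tax change of −€396 billion shifts disposable income by +€396 billion; first-round consumption changes by −c × ΔT = −0.56 × (−€396 billion) = +€221.76 billion.
Expenditure multiplier = 1/(1 − c(1−t)) = 1/(1 − 0.56×0.92) = 1/0.4848 ≈ 2.063.
The tax multiplier is −c × k ≈ −1.155, so ΔY = k × (−c·ΔT) = (+€221.76 billion) / 0.4848 ≈ +€457 billion.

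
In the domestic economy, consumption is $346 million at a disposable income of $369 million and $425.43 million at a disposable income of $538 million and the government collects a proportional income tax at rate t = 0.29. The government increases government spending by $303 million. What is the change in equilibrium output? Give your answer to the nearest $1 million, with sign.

MPC = ΔC/ΔYd = (425.43 − 346)/(538 − 369) = 79.43/169 = 0.47.
Spending multiplier = 1/(1 − c(1−t)) = 1/(1 − 0.47×0.71) = 1/0.6663 ≈ 1.501.
ΔY = k × ΔG = (+$303 million) / 0.6663 ≈ +$455 million.

+$455 million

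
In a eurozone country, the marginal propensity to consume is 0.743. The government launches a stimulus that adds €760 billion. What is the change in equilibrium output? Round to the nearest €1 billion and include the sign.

+€2,957 billion

Spending multiplier = 1/(1 − MPC) = 1/(1 − 0.743) = 1/0.257 ≈ 3.891.
ΔY = k × ΔG = (+€760 billion) / 0.257 ≈ +€2,957 billion.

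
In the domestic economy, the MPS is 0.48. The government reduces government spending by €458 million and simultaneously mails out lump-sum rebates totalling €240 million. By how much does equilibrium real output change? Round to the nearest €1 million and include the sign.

−€694 million

MPC = 1 − MPS = 1 − 0.48 = 0.52.
Expenditure multiplier = 1/(1 − MPC) = 1/(1 − 0.52) = 1/0.48 ≈ 2.083.
ΔG contributes k·ΔG = (−€458 million) / 0.48 ≈ −€954.2 million.
ΔT of −€240 million changes first-round spending by −c·ΔT = +€124.8 million, contributing k·(−c·ΔT) = (+€124.8 million) / 0.48 = +€260 million.
Net ΔY = k(ΔG − c·ΔT) = (−€333.2 million) / 0.48 ≈ −€694 million.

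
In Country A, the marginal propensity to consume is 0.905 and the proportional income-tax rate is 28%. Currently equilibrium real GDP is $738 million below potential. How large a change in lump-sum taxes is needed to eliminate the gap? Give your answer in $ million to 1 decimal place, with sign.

−$284.1 million

Spending multiplier = 1/(1 − c(1−t)) = 1/(1 − 0.905×0.72) = 1/0.3484 ≈ 2.87.
Tax multiplier = −c·k = −0.905/0.3484 ≈ −2.598. Need ΔY = +$738 million, so ΔT = ΔY/(−c·k) = −(+$738 million) × 0.3484 / 0.905 ≈ −$284.1 million.
The government should cut lump-sum taxes by $284.1 million.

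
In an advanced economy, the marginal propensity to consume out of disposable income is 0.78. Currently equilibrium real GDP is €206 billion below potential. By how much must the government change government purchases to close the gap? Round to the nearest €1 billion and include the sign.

Spending multiplier = 1/(1 − MPC) = 1/(1 − 0.78) = 1/0.22 ≈ 4.545.
Need ΔY = +€206 billion, so ΔG = ΔY/k = (+€206 billion) × 0.22 ≈ +€45 billion.
The government should increase government purchases by €45 billion.

+€45 billion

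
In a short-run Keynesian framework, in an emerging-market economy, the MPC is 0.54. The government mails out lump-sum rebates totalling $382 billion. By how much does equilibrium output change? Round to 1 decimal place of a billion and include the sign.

+$448.4 billion

A lump-sum tax change of −$382 billion shifts disposable income by +$382 billion; first-round consumption changes by −c × ΔT = −0.54 × (−$382 billion) = +$206.28 billion.
Expenditure multiplier = 1/(1 − MPC) = 1/(1 − 0.54) = 1/0.46 ≈ 2.174.
The tax multiplier is −c × k ≈ −1.174, so ΔY = k × (−c·ΔT) = (+$206.28 billion) / 0.46 ≈ +$448.4 billion.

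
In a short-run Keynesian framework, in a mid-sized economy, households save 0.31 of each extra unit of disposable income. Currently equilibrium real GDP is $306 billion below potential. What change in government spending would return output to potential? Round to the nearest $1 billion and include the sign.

+$95 billion

MPC = 1 − MPS = 1 − 0.31 = 0.69.
Spending multiplier = 1/(1 − MPC) = 1/(1 − 0.69) = 1/0.31 ≈ 3.226.
Need ΔY = +$306 billion, so ΔG = ΔY/k = (+$306 billion) × 0.31 ≈ +$95 billion.
The government should increase government spending by $95 billion.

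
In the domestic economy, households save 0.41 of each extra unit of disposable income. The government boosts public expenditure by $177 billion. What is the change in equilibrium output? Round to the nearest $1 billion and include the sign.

+$432 billion

MPC = 1 − MPS = 1 − 0.41 = 0.59.
Government-spending multiplier = 1/(1 − MPC) = 1/(1 − 0.59) = 1/0.41 ≈ 2.439.
ΔY = k × ΔG = (+$177 billion) / 0.41 ≈ +$432 billion.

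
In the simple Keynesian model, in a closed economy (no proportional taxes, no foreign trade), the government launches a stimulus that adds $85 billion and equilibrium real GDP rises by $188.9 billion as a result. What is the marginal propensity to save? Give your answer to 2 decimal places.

0.45

Implied spending multiplier k = ΔY/ΔG = 188.9/85 ≈ 2.2224.
Since k = 1/(1 − MPC), MPC = 1 − 1/k = 1 − ΔG/ΔY = 1 − 85/188.9 ≈ 0.55.
MPS = 1 − MPC = 0.45.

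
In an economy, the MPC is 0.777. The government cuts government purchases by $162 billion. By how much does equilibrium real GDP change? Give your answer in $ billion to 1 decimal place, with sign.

Spending multiplier = 1/(1 − MPC) = 1/(1 − 0.777) = 1/0.223 ≈ 4.484.
ΔY = k × ΔG = (−$162 billion) / 0.223 ≈ −$726.5 billion.

−$726.5 billion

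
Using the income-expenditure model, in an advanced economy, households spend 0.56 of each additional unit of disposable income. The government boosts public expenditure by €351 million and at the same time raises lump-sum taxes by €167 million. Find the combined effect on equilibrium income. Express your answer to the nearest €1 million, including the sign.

Expenditure multiplier = 1/(1 − MPC) = 1/(1 − 0.56) = 1/0.44 ≈ 2.273.
ΔG contributes k·ΔG = (+€351 million) / 0.44 ≈ +€797.7 million.
ΔT of +€167 million changes first-round spending by −c·ΔT = −€93.52 million, contributing k·(−c·ΔT) = (−€93.52 million) / 0.44 ≈ −€212.5 million.
Net ΔY = k(ΔG − c·ΔT) = (+€257.48 million) / 0.44 ≈ +€585 million.

+€585 million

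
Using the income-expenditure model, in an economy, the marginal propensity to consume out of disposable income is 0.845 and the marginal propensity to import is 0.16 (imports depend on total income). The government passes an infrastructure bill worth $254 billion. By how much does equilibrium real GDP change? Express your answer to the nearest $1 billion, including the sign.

+$806 billion

Spending multiplier = 1/(1 − c + m) = 1/(1 − 0.845 + 0.16) = 1/0.315 ≈ 3.175.
ΔY = k × ΔG = (+$254 billion) / 0.315 ≈ +$806 billion.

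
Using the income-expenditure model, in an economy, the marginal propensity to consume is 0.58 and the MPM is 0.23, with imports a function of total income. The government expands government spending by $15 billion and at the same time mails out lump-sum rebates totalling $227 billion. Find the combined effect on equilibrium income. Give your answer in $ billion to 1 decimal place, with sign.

+$225.6 billion

Expenditure multiplier = 1/(1 − c + m) = 1/(1 − 0.58 + 0.23) = 1/0.65 ≈ 1.538.
ΔG contributes k·ΔG = (+$15 billion) / 0.65 ≈ +$23.1 billion.
ΔT of −$227 billion changes first-round spending by −c·ΔT = +$131.66 billion, contributing k·(−c·ΔT) = (+$131.66 billion) / 0.65 ≈ +$202.6 billion.
Net ΔY = k(ΔG − c·ΔT) = (+$146.66 billion) / 0.65 ≈ +$225.6 billion.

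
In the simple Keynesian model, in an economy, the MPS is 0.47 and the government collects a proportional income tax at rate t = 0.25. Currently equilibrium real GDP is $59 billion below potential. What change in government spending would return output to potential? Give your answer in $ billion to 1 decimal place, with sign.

MPC = 1 − MPS = 1 − 0.47 = 0.53.
Spending multiplier = 1/(1 − c(1−t)) = 1/(1 − 0.53×0.75) = 1/0.6025 ≈ 1.66.
Need ΔY = +$59 billion, so ΔG = ΔY/k = (+$59 billion) × 0.6025 ≈ +$35.5 billion.
The government should increase government spending by $35.5 billion.

+$35.5 billion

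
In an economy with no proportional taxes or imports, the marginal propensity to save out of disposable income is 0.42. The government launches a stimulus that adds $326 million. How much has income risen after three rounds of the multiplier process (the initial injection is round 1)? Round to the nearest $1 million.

MPC = 1 − MPS = 1 − 0.42 = 0.58.
Round 1 adds ΔG = $326 million; each later round is MPC = 0.58 times the previous.
After 3 rounds: 326 + 189.08 + 109.6664 = ΔG·(1 − c^3)/(1 − c) = 326 × (1 − 0.195112)/0.42 ≈ $625 million.

$625 million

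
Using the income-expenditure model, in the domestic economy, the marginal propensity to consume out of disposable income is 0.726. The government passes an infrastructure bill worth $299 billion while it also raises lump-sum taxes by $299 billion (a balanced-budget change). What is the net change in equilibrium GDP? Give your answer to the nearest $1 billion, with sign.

+$299 billion

Expenditure multiplier = 1/(1 − MPC) = 1/(1 − 0.726) = 1/0.274 ≈ 3.65.
ΔG contributes k·ΔG = (+$299 billion) / 0.274 ≈ +$1,091.2 billion.
ΔT of +$299 billion changes first-round spending by −c·ΔT = −$217.074 billion, contributing k·(−c·ΔT) = (−$217.074 billion) / 0.274 ≈ −$792.2 billion.
With ΔG = ΔT and no other leakages, the balanced-budget multiplier is 1, so ΔY = ΔG = +$299 billion.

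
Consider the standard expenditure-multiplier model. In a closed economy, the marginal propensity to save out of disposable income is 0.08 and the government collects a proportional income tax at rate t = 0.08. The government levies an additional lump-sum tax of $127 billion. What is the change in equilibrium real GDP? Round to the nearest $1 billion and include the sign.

MPC = 1 − MPS = 1 − 0.08 = 0.92.
A lump-sum tax change of +$127 billion shifts disposable income by −$127 billion; first-round consumption changes by −c × ΔT = −0.92 × (+$127 billion) = −$116.84 billion.
Expenditure multiplier = 1/(1 − c(1−t)) = 1/(1 − 0.92×0.92) = 1/0.1536 ≈ 6.51.
The tax multiplier is −c × k ≈ −5.99, so ΔY = k × (−c·ΔT) = (−$116.84 billion) / 0.1536 ≈ −$761 billion.

−$761 billion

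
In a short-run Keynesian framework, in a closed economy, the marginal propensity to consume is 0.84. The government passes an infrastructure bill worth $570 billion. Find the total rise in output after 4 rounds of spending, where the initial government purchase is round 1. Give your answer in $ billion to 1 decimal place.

$1,788.8 billion

Round 1 adds ΔG = $570 billion; each later round is MPC = 0.84 times the previous.
After 4 rounds: 570 + 478.8 + 402.192 + 337.84128 = ΔG·(1 − c^4)/(1 − c) = 570 × (1 − 0.49787136)/0.16 ≈ $1,788.8 billion.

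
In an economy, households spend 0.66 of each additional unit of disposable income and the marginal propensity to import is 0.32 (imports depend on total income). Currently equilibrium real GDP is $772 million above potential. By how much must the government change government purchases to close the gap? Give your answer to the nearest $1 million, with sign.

−$510 million

Spending multiplier = 1/(1 − c + m) = 1/(1 − 0.66 + 0.32) = 1/0.66 ≈ 1.515.
Need ΔY = −$772 million, so ΔG = ΔY/k = (−$772 million) × 0.66 ≈ −$510 million.
The government should cut government purchases by $510 million.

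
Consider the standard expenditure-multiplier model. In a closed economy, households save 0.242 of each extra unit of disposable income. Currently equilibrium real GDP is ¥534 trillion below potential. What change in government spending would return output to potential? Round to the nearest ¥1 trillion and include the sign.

MPC = 1 − MPS = 1 − 0.242 = 0.758.
Spending multiplier = 1/(1 − MPC) = 1/(1 − 0.758) = 1/0.242 ≈ 4.132.
Need ΔY = +¥534 trillion, so ΔG = ΔY/k = (+¥534 trillion) × 0.242 ≈ +¥129 trillion.
The government should increase government spending by ¥129 trillion.

+¥129 trillion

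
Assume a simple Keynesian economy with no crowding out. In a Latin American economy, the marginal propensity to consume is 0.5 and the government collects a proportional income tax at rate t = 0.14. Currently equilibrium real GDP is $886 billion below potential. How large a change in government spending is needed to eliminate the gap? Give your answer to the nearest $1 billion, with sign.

+$505 billion

Spending multiplier = 1/(1 − c(1−t)) = 1/(1 − 0.5×0.86) = 1/0.57 ≈ 1.754.
Need ΔY = +$886 billion, so ΔG = ΔY/k = (+$886 billion) × 0.57 ≈ +$505 billion.
The government should increase government spending by $505 billion.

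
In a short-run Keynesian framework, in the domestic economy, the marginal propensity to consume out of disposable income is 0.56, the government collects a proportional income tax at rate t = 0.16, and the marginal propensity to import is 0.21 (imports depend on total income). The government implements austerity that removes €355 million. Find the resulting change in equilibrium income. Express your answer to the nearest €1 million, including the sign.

Expenditure multiplier = 1/(1 − c(1−t) + m) = 1/(1 − 0.56×0.84 + 0.21) = 1/0.7396 ≈ 1.352.
ΔY = k × ΔG = (−€355 million) / 0.7396 ≈ −€480 million.

−€480 million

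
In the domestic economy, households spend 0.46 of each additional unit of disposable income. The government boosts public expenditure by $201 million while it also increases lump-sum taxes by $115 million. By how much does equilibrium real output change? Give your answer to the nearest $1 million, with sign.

Expenditure multiplier = 1/(1 − MPC) = 1/(1 − 0.46) = 1/0.54 ≈ 1.852.
ΔG contributes k·ΔG = (+$201 million) / 0.54 ≈ +$372.2 million.
ΔT of +$115 million changes first-round spending by −c·ΔT = −$52.9 million, contributing k·(−c·ΔT) = (−$52.9 million) / 0.54 ≈ −$98 million.
Net ΔY = k(ΔG − c·ΔT) = (+$148.1 million) / 0.54 ≈ +$274 million.

+$274 million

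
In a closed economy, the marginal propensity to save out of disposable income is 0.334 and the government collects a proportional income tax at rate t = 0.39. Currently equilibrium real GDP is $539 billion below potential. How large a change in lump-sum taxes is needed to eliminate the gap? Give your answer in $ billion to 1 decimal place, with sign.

−$480.5 billion

MPC = 1 − MPS = 1 − 0.334 = 0.666.
Spending multiplier = 1/(1 − c(1−t)) = 1/(1 − 0.666×0.61) = 1/0.59374 ≈ 1.684.
Tax multiplier = −c·k = −0.666/0.59374 ≈ −1.122. Need ΔY = +$539 billion, so ΔT = ΔY/(−c·k) = −(+$539 billion) × 0.59374 / 0.666 ≈ −$480.5 billion.
The government should cut lump-sum taxes by $480.5 billion.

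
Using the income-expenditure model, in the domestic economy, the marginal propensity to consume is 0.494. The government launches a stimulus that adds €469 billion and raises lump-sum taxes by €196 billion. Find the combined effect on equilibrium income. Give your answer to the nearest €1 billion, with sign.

Expenditure multiplier = 1/(1 − MPC) = 1/(1 − 0.494) = 1/0.506 ≈ 1.976.
ΔG contributes k·ΔG = (+€469 billion) / 0.506 ≈ +€926.9 billion.
ΔT of +€196 billion changes first-round spending by −c·ΔT = −€96.824 billion, contributing k·(−c·ΔT) = (−€96.824 billion) / 0.506 ≈ −€191.4 billion.
Net ΔY = k(ΔG − c·ΔT) = (+€372.176 billion) / 0.506 ≈ +€736 billion.

+€736 billion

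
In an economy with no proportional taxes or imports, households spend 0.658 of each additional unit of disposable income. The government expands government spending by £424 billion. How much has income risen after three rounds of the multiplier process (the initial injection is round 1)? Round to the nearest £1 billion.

Round 1 adds ΔG = £424 billion; each later round is MPC = 0.658 times the previous.
After 3 rounds: 424 + 278.992 + 183.576736 = ΔG·(1 − c^3)/(1 − c) = 424 × (1 − 0.284890312)/0.342 ≈ £887 billion.

£887 billion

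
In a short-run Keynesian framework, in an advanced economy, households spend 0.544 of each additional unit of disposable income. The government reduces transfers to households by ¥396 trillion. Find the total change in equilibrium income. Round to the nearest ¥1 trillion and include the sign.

The transfer change shifts disposable income by −¥396 trillion, so first-round consumption changes by c·ΔTR = 0.544 × (−¥396 trillion) = −¥215.424 trillion.
Expenditure multiplier = 1/(1 − MPC) = 1/(1 − 0.544) = 1/0.456 ≈ 2.193.
The transfer multiplier is c × k ≈ 1.193, so ΔY = k × (c·ΔTR) = (−¥215.424 trillion) / 0.456 ≈ −¥472 trillion.

−¥472 trillion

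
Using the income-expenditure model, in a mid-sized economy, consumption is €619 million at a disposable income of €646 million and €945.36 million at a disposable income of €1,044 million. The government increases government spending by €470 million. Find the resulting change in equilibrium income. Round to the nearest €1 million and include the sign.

+€2,611 million

MPC = ΔC/ΔYd = (945.36 − 619)/(1,044 − 646) = 326.36/398 = 0.82.
Spending multiplier = 1/(1 − MPC) = 1/(1 − 0.82) = 1/0.18 ≈ 5.556.
ΔY = k × ΔG = (+€470 million) / 0.18 ≈ +€2,611 million.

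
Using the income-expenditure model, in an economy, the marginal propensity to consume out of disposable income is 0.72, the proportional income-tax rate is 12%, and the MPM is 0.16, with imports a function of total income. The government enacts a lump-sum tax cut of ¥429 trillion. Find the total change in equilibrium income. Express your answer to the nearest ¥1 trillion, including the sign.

A lump-sum tax change of −¥429 trillion shifts disposable income by +¥429 trillion; first-round consumption changes by −c × ΔT = −0.72 × (−¥429 trillion) = +¥308.88 trillion.
Expenditure multiplier = 1/(1 − c(1−t) + m) = 1/(1 − 0.72×0.88 + 0.16) = 1/0.5264 ≈ 1.9.
The tax multiplier is −c × k ≈ −1.368, so ΔY = k × (−c·ΔT) = (+¥308.88 trillion) / 0.5264 ≈ +¥587 trillion.

+¥587 trillion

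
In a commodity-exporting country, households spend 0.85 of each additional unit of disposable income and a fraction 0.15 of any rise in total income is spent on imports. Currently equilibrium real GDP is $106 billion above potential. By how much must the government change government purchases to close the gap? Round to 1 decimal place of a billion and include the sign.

−$31.8 billion

Spending multiplier = 1/(1 − c + m) = 1/(1 − 0.85 + 0.15) = 1/0.3 ≈ 3.333.
Need ΔY = −$106 billion, so ΔG = ΔY/k = (−$106 billion) × 0.3 = −$31.8 billion.
The government should cut government purchases by $31.8 billion.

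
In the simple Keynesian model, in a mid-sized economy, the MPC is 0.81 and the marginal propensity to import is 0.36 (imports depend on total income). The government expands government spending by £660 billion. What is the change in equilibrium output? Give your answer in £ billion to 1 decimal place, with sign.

Government-spending multiplier = 1/(1 − c + m) = 1/(1 − 0.81 + 0.36) = 1/0.55 ≈ 1.818.
ΔY = k × ΔG = (+£660 billion) / 0.55 = +£1,200 billion.

+£1,200.0 billion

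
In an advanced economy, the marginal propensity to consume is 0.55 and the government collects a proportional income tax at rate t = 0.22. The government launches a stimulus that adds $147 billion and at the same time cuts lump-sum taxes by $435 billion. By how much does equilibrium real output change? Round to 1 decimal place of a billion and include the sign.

+$676.4 billion

Expenditure multiplier = 1/(1 − c(1−t)) = 1/(1 − 0.55×0.78) = 1/0.571 ≈ 1.751.
ΔG contributes k·ΔG = (+$147 billion) / 0.571 ≈ +$257.4 billion.
ΔT of −$435 billion changes first-round spending by −c·ΔT = +$239.25 billion, contributing k·(−c·ΔT) = (+$239.25 billion) / 0.571 ≈ +$419 billion.
Net ΔY = k(ΔG − c·ΔT) = (+$386.25 billion) / 0.571 ≈ +$676.4 billion.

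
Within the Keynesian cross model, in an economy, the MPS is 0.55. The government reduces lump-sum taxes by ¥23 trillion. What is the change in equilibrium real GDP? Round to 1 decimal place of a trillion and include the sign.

MPC = 1 − MPS = 1 − 0.55 = 0.45.
A lump-sum tax change of −¥23 trillion shifts disposable income by +¥23 trillion; first-round consumption changes by −c × ΔT = −0.45 × (−¥23 trillion) = +¥10.35 trillion.
Expenditure multiplier = 1/(1 − MPC) = 1/(1 − 0.45) = 1/0.55 ≈ 1.818.
The tax multiplier is −c × k ≈ −0.818, so ΔY = k × (−c·ΔT) = (+¥10.35 trillion) / 0.55 ≈ +¥18.8 trillion.

+¥18.8 trillion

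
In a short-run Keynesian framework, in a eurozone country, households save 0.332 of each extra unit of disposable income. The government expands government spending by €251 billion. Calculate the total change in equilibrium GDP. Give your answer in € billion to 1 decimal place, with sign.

+€756.0 billion

MPC = 1 − MPS = 1 − 0.332 = 0.668.
Expenditure multiplier = 1/(1 − MPC) = 1/(1 − 0.668) = 1/0.332 ≈ 3.012.
ΔY = k × ΔG = (+€251 billion) / 0.332 ≈ +€756 billion.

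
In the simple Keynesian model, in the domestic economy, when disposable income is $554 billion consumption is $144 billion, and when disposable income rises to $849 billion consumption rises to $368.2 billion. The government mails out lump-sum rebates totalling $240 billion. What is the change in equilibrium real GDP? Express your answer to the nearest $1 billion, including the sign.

+$760 billion

MPC = ΔC/ΔYd = (368.2 − 144)/(849 − 554) = 224.2/295 = 0.76.
A lump-sum tax change of −$240 billion shifts disposable income by +$240 billion; first-round consumption changes by −c × ΔT = −0.76 × (−$240 billion) = +$182.4 billion.
Expenditure multiplier = 1/(1 − MPC) = 1/(1 − 0.76) = 1/0.24 ≈ 4.167.
The tax multiplier is −c × k ≈ −3.167, so ΔY = k × (−c·ΔT) = (+$182.4 billion) / 0.24 = +$760 billion.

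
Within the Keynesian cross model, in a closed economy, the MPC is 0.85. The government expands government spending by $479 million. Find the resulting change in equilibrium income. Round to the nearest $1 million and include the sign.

+$3,193 million

Government-spending multiplier = 1/(1 − MPC) = 1/(1 − 0.85) = 1/0.15 ≈ 6.667.
ΔY = k × ΔG = (+$479 million) / 0.15 ≈ +$3,193 million.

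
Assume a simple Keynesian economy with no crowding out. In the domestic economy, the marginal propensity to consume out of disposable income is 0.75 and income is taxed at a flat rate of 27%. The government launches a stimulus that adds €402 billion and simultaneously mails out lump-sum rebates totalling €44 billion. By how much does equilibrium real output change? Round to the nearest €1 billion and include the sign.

Expenditure multiplier = 1/(1 − c(1−t)) = 1/(1 − 0.75×0.73) = 1/0.4525 ≈ 2.21.
ΔG contributes k·ΔG = (+€402 billion) / 0.4525 ≈ +€888.4 billion.
ΔT of −€44 billion changes first-round spending by −c·ΔT = +€33 billion, contributing k·(−c·ΔT) = (+€33 billion) / 0.4525 ≈ +€72.9 billion.
Net ΔY = k(ΔG − c·ΔT) = (+€435 billion) / 0.4525 ≈ +€961 billion.

+€961 billion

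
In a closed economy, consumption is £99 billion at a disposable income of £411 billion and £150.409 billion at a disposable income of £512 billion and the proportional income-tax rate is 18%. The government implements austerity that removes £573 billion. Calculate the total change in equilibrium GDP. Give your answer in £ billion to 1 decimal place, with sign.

MPC = ΔC/ΔYd = (150.409 − 99)/(512 − 411) = 51.409/101 = 0.509.
Government-spending multiplier = 1/(1 − c(1−t)) = 1/(1 − 0.509×0.82) = 1/0.58262 ≈ 1.716.
ΔY = k × ΔG = (−£573 billion) / 0.58262 ≈ −£983.5 billion.

−£983.5 billion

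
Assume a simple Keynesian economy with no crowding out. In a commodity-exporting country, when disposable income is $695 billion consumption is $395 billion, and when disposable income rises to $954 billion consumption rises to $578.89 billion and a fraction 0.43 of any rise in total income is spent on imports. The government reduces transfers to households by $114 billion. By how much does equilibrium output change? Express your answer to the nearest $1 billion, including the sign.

−$112 billion

MPC = ΔC/ΔYd = (578.89 − 395)/(954 − 695) = 183.89/259 = 0.71.
The transfer change shifts disposable income by −$114 billion, so first-round consumption changes by c·ΔTR = 0.71 × (−$114 billion) = −$80.94 billion.
Expenditure multiplier = 1/(1 − c + m) = 1/(1 − 0.71 + 0.43) = 1/0.72 ≈ 1.389.
The transfer multiplier is c × k ≈ 0.986, so ΔY = k × (c·ΔTR) = (−$80.94 billion) / 0.72 ≈ −$112 billion.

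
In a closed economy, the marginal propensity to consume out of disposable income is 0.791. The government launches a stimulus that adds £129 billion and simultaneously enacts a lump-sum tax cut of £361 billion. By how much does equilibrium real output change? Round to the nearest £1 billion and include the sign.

Expenditure multiplier = 1/(1 − MPC) = 1/(1 − 0.791) = 1/0.209 ≈ 4.785.
ΔG contributes k·ΔG = (+£129 billion) / 0.209 ≈ +£617.2 billion.
ΔT of −£361 billion changes first-round spending by −c·ΔT = +£285.551 billion, contributing k·(−c·ΔT) = (+£285.551 billion) / 0.209 ≈ +£1,366.3 billion.
Net ΔY = k(ΔG − c·ΔT) = (+£414.551 billion) / 0.209 ≈ +£1,983 billion.

+£1,983 billion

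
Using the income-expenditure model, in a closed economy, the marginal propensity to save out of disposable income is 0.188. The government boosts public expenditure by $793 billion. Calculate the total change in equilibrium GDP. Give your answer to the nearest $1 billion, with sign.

+$4,218 billion

MPC = 1 − MPS = 1 − 0.188 = 0.812.
Expenditure multiplier = 1/(1 − MPC) = 1/(1 − 0.812) = 1/0.188 ≈ 5.319.
ΔY = k × ΔG = (+$793 billion) / 0.188 ≈ +$4,218 billion.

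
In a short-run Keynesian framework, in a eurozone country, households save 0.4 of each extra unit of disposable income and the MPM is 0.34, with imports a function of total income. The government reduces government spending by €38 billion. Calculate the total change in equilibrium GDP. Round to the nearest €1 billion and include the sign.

MPC = 1 − MPS = 1 − 0.4 = 0.6.
Expenditure multiplier = 1/(1 − c + m) = 1/(1 − 0.6 + 0.34) = 1/0.74 ≈ 1.351.
ΔY = k × ΔG = (−€38 billion) / 0.74 ≈ −€51 billion.

−€51 billion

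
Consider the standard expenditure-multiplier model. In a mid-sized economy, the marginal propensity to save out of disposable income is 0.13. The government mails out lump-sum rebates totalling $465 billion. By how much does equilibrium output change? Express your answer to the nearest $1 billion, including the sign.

+$3,112 billion

MPC = 1 − MPS = 1 − 0.13 = 0.87.
A lump-sum tax change of −$465 billion shifts disposable income by +$465 billion; first-round consumption changes by −c × ΔT = −0.87 × (−$465 billion) = +$404.55 billion.
Expenditure multiplier = 1/(1 − MPC) = 1/(1 − 0.87) = 1/0.13 ≈ 7.692.
The tax multiplier is −c × k ≈ −6.692, so ΔY = k × (−c·ΔT) = (+$404.55 billion) / 0.13 ≈ +$3,112 billion.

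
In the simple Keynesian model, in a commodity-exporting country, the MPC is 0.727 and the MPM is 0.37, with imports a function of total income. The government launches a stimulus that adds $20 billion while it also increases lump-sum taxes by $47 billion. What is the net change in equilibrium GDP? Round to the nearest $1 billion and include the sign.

Expenditure multiplier = 1/(1 − c + m) = 1/(1 − 0.727 + 0.37) = 1/0.643 ≈ 1.555.
ΔG contributes k·ΔG = (+$20 billion) / 0.643 ≈ +$31.1 billion.
ΔT of +$47 billion changes first-round spending by −c·ΔT = −$34.169 billion, contributing k·(−c·ΔT) = (−$34.169 billion) / 0.643 ≈ −$53.1 billion.
Net ΔY = k(ΔG − c·ΔT) = (−$14.169 billion) / 0.643 ≈ −$22 billion.

−$22 billion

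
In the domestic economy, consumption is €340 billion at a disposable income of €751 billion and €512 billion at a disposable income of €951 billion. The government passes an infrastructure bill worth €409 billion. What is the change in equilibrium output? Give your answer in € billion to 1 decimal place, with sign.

MPC = ΔC/ΔYd = (512 − 340)/(951 − 751) = 172/200 = 0.86.
Government-spending multiplier = 1/(1 − MPC) = 1/(1 − 0.86) = 1/0.14 ≈ 7.143.
ΔY = k × ΔG = (+€409 billion) / 0.14 ≈ +€2,921.4 billion.

+€2,921.4 billion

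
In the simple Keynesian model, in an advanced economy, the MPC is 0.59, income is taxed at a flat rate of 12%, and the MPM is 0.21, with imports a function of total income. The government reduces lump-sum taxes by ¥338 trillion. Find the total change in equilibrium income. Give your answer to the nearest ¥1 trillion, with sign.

+¥289 trillion

A lump-sum tax change of −¥338 trillion shifts disposable income by +¥338 trillion; first-round consumption changes by −c × ΔT = −0.59 × (−¥338 trillion) = +¥199.42 trillion.
Expenditure multiplier = 1/(1 − c(1−t) + m) = 1/(1 − 0.59×0.88 + 0.21) = 1/0.6908 ≈ 1.448.
The tax multiplier is −c × k ≈ −0.854, so ΔY = k × (−c·ΔT) = (+¥199.42 trillion) / 0.6908 ≈ +¥289 trillion.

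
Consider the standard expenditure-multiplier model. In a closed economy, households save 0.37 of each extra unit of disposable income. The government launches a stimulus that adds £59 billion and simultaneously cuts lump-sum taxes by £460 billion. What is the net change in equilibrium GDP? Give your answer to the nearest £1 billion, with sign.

+£943 billion

MPC = 1 − MPS = 1 − 0.37 = 0.63.
Expenditure multiplier = 1/(1 − MPC) = 1/(1 − 0.63) = 1/0.37 ≈ 2.703.
ΔG contributes k·ΔG = (+£59 billion) / 0.37 ≈ +£159.5 billion.
ΔT of −£460 billion changes first-round spending by −c·ΔT = +£289.8 billion, contributing k·(−c·ΔT) = (+£289.8 billion) / 0.37 ≈ +£783.2 billion.
Net ΔY = k(ΔG − c·ΔT) = (+£348.8 billion) / 0.37 ≈ +£943 billion.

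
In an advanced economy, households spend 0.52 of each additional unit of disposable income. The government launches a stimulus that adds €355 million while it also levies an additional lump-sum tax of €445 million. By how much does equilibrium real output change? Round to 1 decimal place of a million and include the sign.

+€257.5 million

Expenditure multiplier = 1/(1 − MPC) = 1/(1 − 0.52) = 1/0.48 ≈ 2.083.
ΔG contributes k·ΔG = (+€355 million) / 0.48 ≈ +€739.6 million.
ΔT of +€445 million changes first-round spending by −c·ΔT = −€231.4 million, contributing k·(−c·ΔT) = (−€231.4 million) / 0.48 ≈ −€482.1 million.
Net ΔY = k(ΔG − c·ΔT) = (+€123.6 million) / 0.48 = +€257.5 million.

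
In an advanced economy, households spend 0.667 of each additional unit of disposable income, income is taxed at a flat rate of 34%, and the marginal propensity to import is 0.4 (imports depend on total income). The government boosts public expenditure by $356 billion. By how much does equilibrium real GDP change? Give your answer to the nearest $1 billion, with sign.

Spending multiplier = 1/(1 − c(1−t) + m) = 1/(1 − 0.667×0.66 + 0.4) = 1/0.95978 ≈ 1.042.
ΔY = k × ΔG = (+$356 billion) / 0.95978 ≈ +$371 billion.

+$371 billion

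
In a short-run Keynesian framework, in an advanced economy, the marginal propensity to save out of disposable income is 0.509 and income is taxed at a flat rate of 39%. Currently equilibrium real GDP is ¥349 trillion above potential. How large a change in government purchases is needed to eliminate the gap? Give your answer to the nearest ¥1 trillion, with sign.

−¥244 trillion

MPC = 1 − MPS = 1 − 0.509 = 0.491.
Spending multiplier = 1/(1 − c(1−t)) = 1/(1 − 0.491×0.61) = 1/0.70049 ≈ 1.428.
Need ΔY = −¥349 trillion, so ΔG = ΔY/k = (−¥349 trillion) × 0.70049 ≈ −¥244 trillion.
The government should cut government purchases by ¥244 trillion.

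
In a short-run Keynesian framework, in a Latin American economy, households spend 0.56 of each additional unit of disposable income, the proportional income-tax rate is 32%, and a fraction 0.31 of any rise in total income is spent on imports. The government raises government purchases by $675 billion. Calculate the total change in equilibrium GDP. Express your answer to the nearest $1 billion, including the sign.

Spending multiplier = 1/(1 − c(1−t) + m) = 1/(1 − 0.56×0.68 + 0.31) = 1/0.9292 ≈ 1.076.
ΔY = k × ΔG = (+$675 billion) / 0.9292 ≈ +$726 billion.

+$726 billion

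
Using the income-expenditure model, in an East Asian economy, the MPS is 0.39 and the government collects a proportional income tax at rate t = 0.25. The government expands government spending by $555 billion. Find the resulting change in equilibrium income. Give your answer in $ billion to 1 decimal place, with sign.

+$1,023.0 billion

MPC = 1 − MPS = 1 − 0.39 = 0.61.
Expenditure multiplier = 1/(1 − c(1−t)) = 1/(1 − 0.61×0.75) = 1/0.5425 ≈ 1.843.
ΔY = k × ΔG = (+$555 billion) / 0.5425 ≈ +$1,023 billion.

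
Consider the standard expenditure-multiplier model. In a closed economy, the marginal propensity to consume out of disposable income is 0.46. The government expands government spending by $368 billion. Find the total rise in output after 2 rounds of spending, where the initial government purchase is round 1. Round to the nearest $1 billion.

$537 billion

Round 1 adds ΔG = $368 billion; each later round is MPC = 0.46 times the previous.
After 2 rounds: 368 + 169.28 = ΔG·(1 − c^2)/(1 − c) = 368 × (1 − 0.2116)/0.54 ≈ $537 billion.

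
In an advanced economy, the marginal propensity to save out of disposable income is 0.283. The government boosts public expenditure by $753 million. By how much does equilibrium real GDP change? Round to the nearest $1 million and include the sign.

+$2,661 million

MPC = 1 − MPS = 1 − 0.283 = 0.717.
Expenditure multiplier = 1/(1 − MPC) = 1/(1 − 0.717) = 1/0.283 ≈ 3.534.
ΔY = k × ΔG = (+$753 million) / 0.283 ≈ +$2,661 million.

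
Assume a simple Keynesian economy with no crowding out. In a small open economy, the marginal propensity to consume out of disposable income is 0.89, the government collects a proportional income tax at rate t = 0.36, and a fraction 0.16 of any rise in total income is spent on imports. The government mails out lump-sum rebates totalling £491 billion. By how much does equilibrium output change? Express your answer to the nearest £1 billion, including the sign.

A lump-sum tax change of −£491 billion shifts disposable income by +£491 billion; first-round consumption changes by −c × ΔT = −0.89 × (−£491 billion) = +£436.99 billion.
Expenditure multiplier = 1/(1 − c(1−t) + m) = 1/(1 − 0.89×0.64 + 0.16) = 1/0.5904 ≈ 1.694.
The tax multiplier is −c × k ≈ −1.507, so ΔY = k × (−c·ΔT) = (+£436.99 billion) / 0.5904 ≈ +£740 billion.

+£740 billion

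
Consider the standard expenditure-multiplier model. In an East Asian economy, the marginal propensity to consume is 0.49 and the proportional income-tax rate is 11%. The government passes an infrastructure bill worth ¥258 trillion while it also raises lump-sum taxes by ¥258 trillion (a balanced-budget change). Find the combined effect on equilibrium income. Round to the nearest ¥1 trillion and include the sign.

+¥233 trillion

Expenditure multiplier = 1/(1 − c(1−t)) = 1/(1 − 0.49×0.89) = 1/0.5639 ≈ 1.773.
ΔG contributes k·ΔG = (+¥258 trillion) / 0.5639 ≈ +¥457.5 trillion.
ΔT of +¥258 trillion changes first-round spending by −c·ΔT = −¥126.42 trillion, contributing k·(−c·ΔT) = (−¥126.42 trillion) / 0.5639 ≈ −¥224.2 trillion.
Net ΔY = k(ΔG − c·ΔT) = (+¥131.58 trillion) / 0.5639 ≈ +¥233 trillion.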